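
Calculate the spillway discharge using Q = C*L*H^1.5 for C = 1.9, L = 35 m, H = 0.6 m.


Q = 1.9 * 35 * 0.6^1.5 = 30.9064 m^3/s


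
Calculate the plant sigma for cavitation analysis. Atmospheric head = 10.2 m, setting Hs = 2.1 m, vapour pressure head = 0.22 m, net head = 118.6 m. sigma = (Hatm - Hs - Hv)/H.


sigma = (10.2 - 2.1 - 0.22) / 118.6 = 0.0664


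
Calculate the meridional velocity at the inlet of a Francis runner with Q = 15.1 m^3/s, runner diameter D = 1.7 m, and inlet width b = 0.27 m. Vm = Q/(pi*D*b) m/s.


Vm = 15.1 / (pi * 1.7 * 0.27) = 10.4716 m/s


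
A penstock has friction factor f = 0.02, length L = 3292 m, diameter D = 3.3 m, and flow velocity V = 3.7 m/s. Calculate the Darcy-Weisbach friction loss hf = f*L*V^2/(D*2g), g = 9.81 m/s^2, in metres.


hf = 0.02 * 3292 * 3.7^2 / (3.3 * 2 * 9.81) = 13.9213 m


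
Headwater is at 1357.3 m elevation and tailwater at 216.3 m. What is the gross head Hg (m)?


Hg = 1357.3 - 216.3 = 1141.0000 m


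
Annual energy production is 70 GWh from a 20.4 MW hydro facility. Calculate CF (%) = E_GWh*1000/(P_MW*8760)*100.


CF = 70 * 1000 / (20.4 * 8760) * 100 = 39.1709 %


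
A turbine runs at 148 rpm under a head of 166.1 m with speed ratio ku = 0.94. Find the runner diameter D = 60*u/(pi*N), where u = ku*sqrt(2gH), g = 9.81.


u = 0.94 * sqrt(2*9.81*166.1) = 53.6614 m/s
D = 60 * 53.6614 / (pi * 148) = 6.9247 m


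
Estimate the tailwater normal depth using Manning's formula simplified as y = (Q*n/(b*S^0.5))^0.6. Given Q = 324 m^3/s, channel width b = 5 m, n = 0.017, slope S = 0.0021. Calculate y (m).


y = (324 * 0.017 / (5 * 0.0021^0.5))^0.6 = 6.7383 m


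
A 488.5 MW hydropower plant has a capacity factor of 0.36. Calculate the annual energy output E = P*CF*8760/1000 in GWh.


E = 488.5 * 0.36 * 8760 / 1000 = 1540.5336 GWh


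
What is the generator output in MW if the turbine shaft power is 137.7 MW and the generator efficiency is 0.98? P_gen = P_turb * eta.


P_gen = 137.7 * 0.98 = 134.9460 MW


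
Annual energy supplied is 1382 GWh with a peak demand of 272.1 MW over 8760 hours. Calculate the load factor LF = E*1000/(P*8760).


LF = 1382 * 1000 / (272.1 * 8760) = 0.5798


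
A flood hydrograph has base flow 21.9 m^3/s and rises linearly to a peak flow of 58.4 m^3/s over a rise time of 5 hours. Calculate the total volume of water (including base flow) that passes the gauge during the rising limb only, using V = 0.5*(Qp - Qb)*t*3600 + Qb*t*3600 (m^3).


V = 0.5*(58.4 - 21.9)*5*3600 + 21.9*5*3600 = 722700.0000 m^3


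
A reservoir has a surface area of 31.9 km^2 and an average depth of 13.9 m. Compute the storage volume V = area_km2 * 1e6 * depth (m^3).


V = 31.9 * 1e6 * 13.9 = 4.4341e+08 m^3


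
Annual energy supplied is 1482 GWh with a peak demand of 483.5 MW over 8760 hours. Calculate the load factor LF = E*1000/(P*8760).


LF = 1482 * 1000 / (483.5 * 8760) = 0.3499


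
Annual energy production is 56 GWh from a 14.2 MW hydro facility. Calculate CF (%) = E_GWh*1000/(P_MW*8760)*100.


CF = 56 * 1000 / (14.2 * 8760) * 100 = 45.0190 %


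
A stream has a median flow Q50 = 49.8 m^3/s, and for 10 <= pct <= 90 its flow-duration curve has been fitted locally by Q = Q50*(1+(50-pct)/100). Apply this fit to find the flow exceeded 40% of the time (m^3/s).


Q = 49.8 * (1 + (50 - 40)/100) = 54.7800 m^3/s


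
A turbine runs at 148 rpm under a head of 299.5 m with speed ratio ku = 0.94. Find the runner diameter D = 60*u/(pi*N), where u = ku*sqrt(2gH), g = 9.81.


u = 0.94 * sqrt(2*9.81*299.5) = 72.0569 m/s
D = 60 * 72.0569 / (pi * 148) = 9.2986 m


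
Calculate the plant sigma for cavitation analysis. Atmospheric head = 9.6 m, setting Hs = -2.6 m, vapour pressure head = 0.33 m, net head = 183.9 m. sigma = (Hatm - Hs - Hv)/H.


sigma = (9.6 - (-2.6) - 0.33) / 183.9 = 0.0645


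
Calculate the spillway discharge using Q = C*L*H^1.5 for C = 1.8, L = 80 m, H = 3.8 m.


Q = 1.8 * 80 * 3.8^1.5 = 1066.6892 m^3/s


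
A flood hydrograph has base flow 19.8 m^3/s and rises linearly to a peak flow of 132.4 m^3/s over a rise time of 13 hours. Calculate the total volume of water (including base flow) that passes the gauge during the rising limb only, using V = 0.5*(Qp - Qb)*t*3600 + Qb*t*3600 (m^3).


V = 0.5*(132.4 - 19.8)*13*3600 + 19.8*13*3600 = 3.5615e+06 m^3


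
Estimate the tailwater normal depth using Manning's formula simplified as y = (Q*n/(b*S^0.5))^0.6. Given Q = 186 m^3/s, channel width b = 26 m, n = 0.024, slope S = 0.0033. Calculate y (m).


y = (186 * 0.024 / (26 * 0.0033^0.5))^0.6 = 1.9288 m


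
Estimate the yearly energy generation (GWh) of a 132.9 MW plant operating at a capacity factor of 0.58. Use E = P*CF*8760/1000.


E = 132.9 * 0.58 * 8760 / 1000 = 675.2383 GWh


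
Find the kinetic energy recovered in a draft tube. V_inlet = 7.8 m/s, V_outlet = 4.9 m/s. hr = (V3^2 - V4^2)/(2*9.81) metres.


hr = (7.8^2 - 4.9^2) / (2*9.81) = 1.8772 m


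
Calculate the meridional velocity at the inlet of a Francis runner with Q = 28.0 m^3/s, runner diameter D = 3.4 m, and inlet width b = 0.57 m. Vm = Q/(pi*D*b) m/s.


Vm = 28.0 / (pi * 3.4 * 0.57) = 4.5989 m/s


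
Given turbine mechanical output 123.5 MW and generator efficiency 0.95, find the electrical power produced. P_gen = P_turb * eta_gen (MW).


P_gen = 123.5 * 0.95 = 117.3250 MW


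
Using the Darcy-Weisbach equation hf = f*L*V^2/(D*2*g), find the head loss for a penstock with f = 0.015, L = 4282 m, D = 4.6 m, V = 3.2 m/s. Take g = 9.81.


hf = 0.015 * 4282 * 3.2^2 / (4.6 * 2 * 9.81) = 7.2875 m


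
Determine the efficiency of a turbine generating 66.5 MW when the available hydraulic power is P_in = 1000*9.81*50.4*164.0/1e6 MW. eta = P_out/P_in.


P_in = 1000 * 9.81 * 50.4 * 164.0 / 1e6 = 81.0855 MW
eta = 66.5 / 81.0855 = 0.8201


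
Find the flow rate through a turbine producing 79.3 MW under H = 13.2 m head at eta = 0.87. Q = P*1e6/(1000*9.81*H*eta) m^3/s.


Q = 79.3 * 1e6 / (1000 * 9.81 * 13.2 * 0.87) = 703.9001 m^3/s


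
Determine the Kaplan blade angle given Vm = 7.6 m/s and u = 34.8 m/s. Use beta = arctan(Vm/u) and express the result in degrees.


beta = arctan(7.6 / 34.8) = 12.3194 degrees


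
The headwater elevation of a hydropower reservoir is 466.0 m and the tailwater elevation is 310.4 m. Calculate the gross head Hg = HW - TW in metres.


Hg = 466.0 - 310.4 = 155.6000 m


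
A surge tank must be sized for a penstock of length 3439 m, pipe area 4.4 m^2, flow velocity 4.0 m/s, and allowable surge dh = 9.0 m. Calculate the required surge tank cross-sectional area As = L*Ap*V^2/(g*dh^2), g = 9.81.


As = 3439 * 4.4 * 4.0^2 / (9.81 * 9.0^2) = 304.6848 m^2


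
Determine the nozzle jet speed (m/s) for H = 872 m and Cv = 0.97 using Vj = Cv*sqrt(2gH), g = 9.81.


Vj = 0.97 * sqrt(2*9.81*872) = 126.8760 m/s


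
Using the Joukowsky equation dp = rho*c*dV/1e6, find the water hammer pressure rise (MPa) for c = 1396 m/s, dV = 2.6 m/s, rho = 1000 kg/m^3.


dp = 1000 * 1396 * 2.6 / 1e6 = 3.6296 MPa


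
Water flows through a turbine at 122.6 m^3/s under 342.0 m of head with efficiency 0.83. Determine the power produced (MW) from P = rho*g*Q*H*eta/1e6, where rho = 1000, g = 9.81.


P = 1000 * 9.81 * 122.6 * 342.0 * 0.83 / 1e6 = 341.4001 MW


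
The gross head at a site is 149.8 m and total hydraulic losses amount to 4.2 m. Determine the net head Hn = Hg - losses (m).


Hn = 149.8 - 4.2 = 145.6000 m


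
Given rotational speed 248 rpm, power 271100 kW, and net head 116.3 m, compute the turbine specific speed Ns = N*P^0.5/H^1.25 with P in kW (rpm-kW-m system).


Ns = 248 * 271100^0.5 / 116.3^1.25 = 338.0974


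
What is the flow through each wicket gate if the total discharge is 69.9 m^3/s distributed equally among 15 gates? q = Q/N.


q = 69.9 / 15 = 4.6600 m^3/s


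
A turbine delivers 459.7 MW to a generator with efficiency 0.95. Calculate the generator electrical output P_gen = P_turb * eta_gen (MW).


P_gen = 459.7 * 0.95 = 436.7150 MW


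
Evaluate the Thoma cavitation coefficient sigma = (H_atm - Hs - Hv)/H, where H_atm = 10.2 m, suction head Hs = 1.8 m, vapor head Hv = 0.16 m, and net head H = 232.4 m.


sigma = (10.2 - 1.8 - 0.16) / 232.4 = 0.0355


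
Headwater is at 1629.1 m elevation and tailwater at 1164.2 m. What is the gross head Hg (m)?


Hg = 1629.1 - 1164.2 = 464.9000 m


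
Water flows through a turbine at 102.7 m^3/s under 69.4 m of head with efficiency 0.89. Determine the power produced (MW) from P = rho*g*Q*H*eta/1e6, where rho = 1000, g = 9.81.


P = 1000 * 9.81 * 102.7 * 69.4 * 0.89 / 1e6 = 62.2284 MW


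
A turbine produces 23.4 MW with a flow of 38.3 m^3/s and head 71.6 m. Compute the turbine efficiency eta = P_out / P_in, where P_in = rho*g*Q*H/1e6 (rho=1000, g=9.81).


P_in = 1000 * 9.81 * 38.3 * 71.6 / 1e6 = 26.9018 MW
eta = 23.4 / 26.9018 = 0.8698


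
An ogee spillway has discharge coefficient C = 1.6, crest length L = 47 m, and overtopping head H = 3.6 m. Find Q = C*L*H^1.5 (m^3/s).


Q = 1.6 * 47 * 3.6^1.5 = 513.6551 m^3/s


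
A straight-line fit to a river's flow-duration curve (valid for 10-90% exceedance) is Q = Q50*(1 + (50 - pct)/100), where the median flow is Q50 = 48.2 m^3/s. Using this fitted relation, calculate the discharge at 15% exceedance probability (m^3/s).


Q = 48.2 * (1 + (50 - 15)/100) = 65.0700 m^3/s


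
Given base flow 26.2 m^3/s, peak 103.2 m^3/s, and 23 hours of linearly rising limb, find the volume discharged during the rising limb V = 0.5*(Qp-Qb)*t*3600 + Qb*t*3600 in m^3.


V = 0.5*(103.2 - 26.2)*23*3600 + 26.2*23*3600 = 5.3572e+06 m^3


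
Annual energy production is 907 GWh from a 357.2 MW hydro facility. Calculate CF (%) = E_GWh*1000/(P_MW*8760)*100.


CF = 907 * 1000 / (357.2 * 8760) * 100 = 28.9862 %


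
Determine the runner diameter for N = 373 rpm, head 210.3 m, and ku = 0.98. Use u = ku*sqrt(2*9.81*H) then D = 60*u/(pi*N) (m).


u = 0.98 * sqrt(2*9.81*210.3) = 62.9499 m/s
D = 60 * 62.9499 / (pi * 373) = 3.2232 m


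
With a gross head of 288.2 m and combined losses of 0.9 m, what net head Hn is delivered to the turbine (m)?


Hn = 288.2 - 0.9 = 287.3000 m


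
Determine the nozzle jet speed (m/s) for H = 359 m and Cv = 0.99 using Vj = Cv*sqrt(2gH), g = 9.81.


Vj = 0.99 * sqrt(2*9.81*359) = 83.0868 m/s


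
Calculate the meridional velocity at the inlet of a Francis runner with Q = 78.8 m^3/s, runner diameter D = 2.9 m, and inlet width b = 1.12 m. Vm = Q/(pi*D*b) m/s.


Vm = 78.8 / (pi * 2.9 * 1.12) = 7.7225 m/s


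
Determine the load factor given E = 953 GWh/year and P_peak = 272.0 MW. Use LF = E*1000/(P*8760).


LF = 953 * 1000 / (272.0 * 8760) = 0.4000


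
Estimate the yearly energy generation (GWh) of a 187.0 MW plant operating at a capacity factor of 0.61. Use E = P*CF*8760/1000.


E = 187.0 * 0.61 * 8760 / 1000 = 999.2532 GWh


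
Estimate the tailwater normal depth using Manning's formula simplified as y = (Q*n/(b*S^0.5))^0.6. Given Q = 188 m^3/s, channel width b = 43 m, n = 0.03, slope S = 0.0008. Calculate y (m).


y = (188 * 0.03 / (43 * 0.0008^0.5))^0.6 = 2.5105 m


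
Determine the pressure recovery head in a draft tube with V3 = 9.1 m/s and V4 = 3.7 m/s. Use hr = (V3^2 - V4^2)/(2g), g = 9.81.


hr = (9.1^2 - 3.7^2) / (2*9.81) = 3.5229 m


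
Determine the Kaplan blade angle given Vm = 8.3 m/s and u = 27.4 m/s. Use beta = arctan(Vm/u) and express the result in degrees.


beta = arctan(8.3 / 27.4) = 16.8526 degrees


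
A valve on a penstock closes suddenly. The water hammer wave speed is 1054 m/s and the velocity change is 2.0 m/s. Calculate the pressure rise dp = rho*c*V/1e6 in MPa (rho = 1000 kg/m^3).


dp = 1000 * 1054 * 2.0 / 1e6 = 2.1080 MPa


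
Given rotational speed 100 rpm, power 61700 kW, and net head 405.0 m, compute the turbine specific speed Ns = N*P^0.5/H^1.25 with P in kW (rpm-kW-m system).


Ns = 100 * 61700^0.5 / 405.0^1.25 = 13.6717


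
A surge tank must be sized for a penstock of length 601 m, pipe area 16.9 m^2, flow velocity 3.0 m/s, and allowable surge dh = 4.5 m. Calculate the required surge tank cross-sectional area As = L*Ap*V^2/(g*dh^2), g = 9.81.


As = 601 * 16.9 * 3.0^2 / (9.81 * 4.5^2) = 460.1608 m^2


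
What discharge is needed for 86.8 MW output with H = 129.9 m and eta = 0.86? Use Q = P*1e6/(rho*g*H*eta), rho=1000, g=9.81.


Q = 86.8 * 1e6 / (1000 * 9.81 * 129.9 * 0.86) = 79.2033 m^3/s


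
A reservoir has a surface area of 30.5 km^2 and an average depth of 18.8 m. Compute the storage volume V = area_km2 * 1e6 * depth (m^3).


V = 30.5 * 1e6 * 18.8 = 5.7340e+08 m^3


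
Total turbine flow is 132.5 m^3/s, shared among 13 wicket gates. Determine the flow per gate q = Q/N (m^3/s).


q = 132.5 / 13 = 10.1923 m^3/s


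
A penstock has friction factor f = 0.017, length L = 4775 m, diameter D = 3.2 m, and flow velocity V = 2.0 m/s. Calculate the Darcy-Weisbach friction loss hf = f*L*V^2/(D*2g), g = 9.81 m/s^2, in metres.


hf = 0.017 * 4775 * 2.0^2 / (3.2 * 2 * 9.81) = 5.1717 m


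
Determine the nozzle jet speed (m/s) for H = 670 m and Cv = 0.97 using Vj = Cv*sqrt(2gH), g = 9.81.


Vj = 0.97 * sqrt(2*9.81*670) = 111.2138 m/s


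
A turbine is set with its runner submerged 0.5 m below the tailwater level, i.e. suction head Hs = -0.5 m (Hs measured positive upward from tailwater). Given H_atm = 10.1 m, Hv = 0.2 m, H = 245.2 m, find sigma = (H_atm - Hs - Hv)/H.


sigma = (10.1 - (-0.5) - 0.2) / 245.2 = 0.0424


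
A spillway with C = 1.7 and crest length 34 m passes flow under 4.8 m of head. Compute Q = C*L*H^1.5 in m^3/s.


Q = 1.7 * 34 * 4.8^1.5 = 607.8406 m^3/s


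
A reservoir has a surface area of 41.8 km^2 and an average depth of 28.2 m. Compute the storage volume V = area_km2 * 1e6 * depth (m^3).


V = 41.8 * 1e6 * 28.2 = 1.1788e+09 m^3


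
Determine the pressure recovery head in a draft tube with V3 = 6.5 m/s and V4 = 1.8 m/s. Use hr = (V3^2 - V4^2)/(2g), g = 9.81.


hr = (6.5^2 - 1.8^2) / (2*9.81) = 1.9883 m


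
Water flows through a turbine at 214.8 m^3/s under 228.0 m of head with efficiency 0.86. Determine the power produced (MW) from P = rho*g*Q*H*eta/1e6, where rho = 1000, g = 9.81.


P = 1000 * 9.81 * 214.8 * 228.0 * 0.86 / 1e6 = 413.1774 MW


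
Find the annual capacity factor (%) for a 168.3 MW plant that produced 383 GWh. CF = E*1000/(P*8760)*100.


CF = 383 * 1000 / (168.3 * 8760) * 100 = 25.9783 %


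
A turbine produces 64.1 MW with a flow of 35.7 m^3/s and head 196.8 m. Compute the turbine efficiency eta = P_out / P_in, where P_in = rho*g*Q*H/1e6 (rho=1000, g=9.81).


P_in = 1000 * 9.81 * 35.7 * 196.8 / 1e6 = 68.9227 MW
eta = 64.1 / 68.9227 = 0.9300


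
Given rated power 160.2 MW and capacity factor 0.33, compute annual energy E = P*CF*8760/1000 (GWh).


E = 160.2 * 0.33 * 8760 / 1000 = 463.1062 GWh


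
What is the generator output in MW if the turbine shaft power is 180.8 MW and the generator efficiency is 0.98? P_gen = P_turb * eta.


P_gen = 180.8 * 0.98 = 177.1840 MW


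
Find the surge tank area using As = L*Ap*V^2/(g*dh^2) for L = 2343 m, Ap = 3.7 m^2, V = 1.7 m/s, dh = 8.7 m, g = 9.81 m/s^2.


As = 2343 * 3.7 * 1.7^2 / (9.81 * 8.7^2) = 33.7415 m^2


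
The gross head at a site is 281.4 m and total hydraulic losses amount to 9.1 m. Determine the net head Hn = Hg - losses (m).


Hn = 281.4 - 9.1 = 272.3000 m


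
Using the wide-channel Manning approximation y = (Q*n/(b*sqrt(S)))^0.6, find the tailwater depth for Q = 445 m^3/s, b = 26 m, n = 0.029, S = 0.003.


y = (445 * 0.029 / (26 * 0.003^0.5))^0.6 = 3.7526 m


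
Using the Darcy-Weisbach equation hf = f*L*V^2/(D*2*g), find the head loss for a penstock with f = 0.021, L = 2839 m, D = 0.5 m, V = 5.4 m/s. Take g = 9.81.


hf = 0.021 * 2839 * 5.4^2 / (0.5 * 2 * 9.81) = 177.2161 m


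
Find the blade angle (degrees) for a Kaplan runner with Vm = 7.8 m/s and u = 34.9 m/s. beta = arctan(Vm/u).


beta = arctan(7.8 / 34.9) = 12.5983 degrees


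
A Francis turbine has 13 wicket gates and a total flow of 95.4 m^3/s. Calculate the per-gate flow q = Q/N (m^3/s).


q = 95.4 / 13 = 7.3385 m^3/s


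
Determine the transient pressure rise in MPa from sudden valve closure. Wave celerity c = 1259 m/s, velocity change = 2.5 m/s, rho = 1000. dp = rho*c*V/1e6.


dp = 1000 * 1259 * 2.5 / 1e6 = 3.1475 MPa


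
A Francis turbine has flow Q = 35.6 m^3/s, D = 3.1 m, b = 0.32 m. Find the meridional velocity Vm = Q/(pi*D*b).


Vm = 35.6 / (pi * 3.1 * 0.32) = 11.4232 m/s


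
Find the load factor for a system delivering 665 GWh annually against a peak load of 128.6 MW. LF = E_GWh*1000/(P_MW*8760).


LF = 665 * 1000 / (128.6 * 8760) = 0.5903


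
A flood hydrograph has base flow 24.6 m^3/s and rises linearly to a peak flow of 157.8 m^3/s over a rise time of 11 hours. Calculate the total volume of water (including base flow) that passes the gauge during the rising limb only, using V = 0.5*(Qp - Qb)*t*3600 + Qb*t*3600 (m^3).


V = 0.5*(157.8 - 24.6)*11*3600 + 24.6*11*3600 = 3.6115e+06 m^3


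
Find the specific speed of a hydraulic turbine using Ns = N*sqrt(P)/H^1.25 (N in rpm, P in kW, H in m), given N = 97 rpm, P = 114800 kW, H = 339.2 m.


Ns = 97 * 114800^0.5 / 339.2^1.25 = 22.5773


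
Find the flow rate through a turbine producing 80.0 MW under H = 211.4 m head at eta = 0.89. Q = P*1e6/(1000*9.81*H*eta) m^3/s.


Q = 80.0 * 1e6 / (1000 * 9.81 * 211.4 * 0.89) = 43.3437 m^3/s


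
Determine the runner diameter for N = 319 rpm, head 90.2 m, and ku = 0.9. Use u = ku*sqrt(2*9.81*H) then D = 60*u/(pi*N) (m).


u = 0.9 * sqrt(2*9.81*90.2) = 37.8613 m/s
D = 60 * 37.8613 / (pi * 319) = 2.2668 m


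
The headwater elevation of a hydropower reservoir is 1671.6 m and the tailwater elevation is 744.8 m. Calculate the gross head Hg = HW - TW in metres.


Hg = 1671.6 - 744.8 = 926.8000 m


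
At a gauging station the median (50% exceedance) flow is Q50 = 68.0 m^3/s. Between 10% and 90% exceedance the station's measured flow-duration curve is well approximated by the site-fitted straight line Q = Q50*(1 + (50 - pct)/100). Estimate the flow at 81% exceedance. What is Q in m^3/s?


Q = 68.0 * (1 + (50 - 81)/100) = 46.9200 m^3/s


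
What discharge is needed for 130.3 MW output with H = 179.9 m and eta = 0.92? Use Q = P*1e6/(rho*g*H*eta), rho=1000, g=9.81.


Q = 130.3 * 1e6 / (1000 * 9.81 * 179.9 * 0.92) = 80.2521 m^3/s


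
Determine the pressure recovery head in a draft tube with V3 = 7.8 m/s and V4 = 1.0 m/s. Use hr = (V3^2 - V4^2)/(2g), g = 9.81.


hr = (7.8^2 - 1.0^2) / (2*9.81) = 3.0499 m


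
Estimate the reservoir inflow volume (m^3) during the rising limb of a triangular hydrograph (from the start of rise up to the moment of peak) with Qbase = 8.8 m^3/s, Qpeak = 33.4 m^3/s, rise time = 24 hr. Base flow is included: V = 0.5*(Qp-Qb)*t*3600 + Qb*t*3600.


V = 0.5*(33.4 - 8.8)*24*3600 + 8.8*24*3600 = 1.8230e+06 m^3


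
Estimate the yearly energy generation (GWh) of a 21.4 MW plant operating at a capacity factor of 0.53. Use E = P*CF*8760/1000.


E = 21.4 * 0.53 * 8760 / 1000 = 99.3559 GWh


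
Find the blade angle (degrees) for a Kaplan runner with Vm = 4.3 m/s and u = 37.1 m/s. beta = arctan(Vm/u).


beta = arctan(4.3 / 37.1) = 6.6113 degrees


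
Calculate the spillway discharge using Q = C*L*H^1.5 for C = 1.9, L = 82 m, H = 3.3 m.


Q = 1.9 * 82 * 3.3^1.5 = 933.9817 m^3/s


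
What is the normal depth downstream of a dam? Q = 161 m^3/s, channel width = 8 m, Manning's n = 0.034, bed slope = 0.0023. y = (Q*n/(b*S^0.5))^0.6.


y = (161 * 0.034 / (8 * 0.0023^0.5))^0.6 = 4.9273 m


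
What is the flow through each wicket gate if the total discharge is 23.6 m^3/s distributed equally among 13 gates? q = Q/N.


q = 23.6 / 13 = 1.8154 m^3/s


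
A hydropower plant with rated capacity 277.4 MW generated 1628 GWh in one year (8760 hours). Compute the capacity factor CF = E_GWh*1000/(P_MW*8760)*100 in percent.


CF = 1628 * 1000 / (277.4 * 8760) * 100 = 66.9952 %


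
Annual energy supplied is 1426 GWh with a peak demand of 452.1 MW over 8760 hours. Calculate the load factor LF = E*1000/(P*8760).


LF = 1426 * 1000 / (452.1 * 8760) = 0.3601


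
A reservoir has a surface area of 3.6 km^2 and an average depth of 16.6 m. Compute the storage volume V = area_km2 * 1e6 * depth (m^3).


V = 3.6 * 1e6 * 16.6 = 5.9760e+07 m^3


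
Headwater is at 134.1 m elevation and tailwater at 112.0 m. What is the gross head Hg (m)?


Hg = 134.1 - 112.0 = 22.1000 m


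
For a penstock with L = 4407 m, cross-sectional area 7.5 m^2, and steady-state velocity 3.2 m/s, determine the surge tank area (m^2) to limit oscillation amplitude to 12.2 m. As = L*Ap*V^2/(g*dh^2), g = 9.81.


As = 4407 * 7.5 * 3.2^2 / (9.81 * 12.2^2) = 231.8012 m^2


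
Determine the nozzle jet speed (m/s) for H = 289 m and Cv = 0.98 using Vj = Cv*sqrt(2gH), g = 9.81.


Vj = 0.98 * sqrt(2*9.81*289) = 73.7946 m/s


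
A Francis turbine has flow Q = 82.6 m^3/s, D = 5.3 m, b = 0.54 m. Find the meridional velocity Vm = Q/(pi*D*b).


Vm = 82.6 / (pi * 5.3 * 0.54) = 9.1867 m/s


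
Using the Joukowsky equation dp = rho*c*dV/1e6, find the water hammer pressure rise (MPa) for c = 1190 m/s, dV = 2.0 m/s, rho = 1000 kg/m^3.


dp = 1000 * 1190 * 2.0 / 1e6 = 2.3800 MPa


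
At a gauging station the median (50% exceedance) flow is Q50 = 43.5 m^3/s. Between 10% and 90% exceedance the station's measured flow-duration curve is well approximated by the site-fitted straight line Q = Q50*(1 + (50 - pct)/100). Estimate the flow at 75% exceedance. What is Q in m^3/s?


Q = 43.5 * (1 + (50 - 75)/100) = 32.6250 m^3/s


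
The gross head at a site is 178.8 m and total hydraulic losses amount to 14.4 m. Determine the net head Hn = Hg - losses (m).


Hn = 178.8 - 14.4 = 164.4000 m


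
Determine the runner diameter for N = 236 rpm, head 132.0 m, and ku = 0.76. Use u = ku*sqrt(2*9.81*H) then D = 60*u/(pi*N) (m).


u = 0.76 * sqrt(2*9.81*132.0) = 38.6768 m/s
D = 60 * 38.6768 / (pi * 236) = 3.1300 m


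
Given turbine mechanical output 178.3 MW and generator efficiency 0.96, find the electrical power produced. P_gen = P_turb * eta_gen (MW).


P_gen = 178.3 * 0.96 = 171.1680 MW


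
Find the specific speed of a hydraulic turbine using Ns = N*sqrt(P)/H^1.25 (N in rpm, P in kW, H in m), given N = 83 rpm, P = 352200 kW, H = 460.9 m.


Ns = 83 * 352200^0.5 / 460.9^1.25 = 23.0656


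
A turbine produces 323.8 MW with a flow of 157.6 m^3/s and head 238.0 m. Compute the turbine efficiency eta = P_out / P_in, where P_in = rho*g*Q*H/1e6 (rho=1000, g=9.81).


P_in = 1000 * 9.81 * 157.6 * 238.0 / 1e6 = 367.9613 MW
eta = 323.8 / 367.9613 = 0.8800


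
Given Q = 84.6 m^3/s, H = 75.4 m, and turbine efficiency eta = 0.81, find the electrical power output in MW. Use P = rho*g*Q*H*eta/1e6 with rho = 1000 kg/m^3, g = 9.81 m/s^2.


P = 1000 * 9.81 * 84.6 * 75.4 * 0.81 / 1e6 = 50.6869 MW


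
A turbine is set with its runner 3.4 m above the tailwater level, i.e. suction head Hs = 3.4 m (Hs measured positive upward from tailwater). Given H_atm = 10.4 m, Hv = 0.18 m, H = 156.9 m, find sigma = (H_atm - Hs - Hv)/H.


sigma = (10.4 - 3.4 - 0.18) / 156.9 = 0.0435


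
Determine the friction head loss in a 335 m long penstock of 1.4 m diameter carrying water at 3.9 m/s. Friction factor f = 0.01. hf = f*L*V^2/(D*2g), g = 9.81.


hf = 0.01 * 335 * 3.9^2 / (1.4 * 2 * 9.81) = 1.8550 m


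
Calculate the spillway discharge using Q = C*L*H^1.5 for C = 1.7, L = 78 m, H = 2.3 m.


Q = 1.7 * 78 * 2.3^1.5 = 462.5251 m^3/s


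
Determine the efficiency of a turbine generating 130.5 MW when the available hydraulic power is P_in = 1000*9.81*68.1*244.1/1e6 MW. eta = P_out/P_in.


P_in = 1000 * 9.81 * 68.1 * 244.1 / 1e6 = 163.0737 MW
eta = 130.5 / 163.0737 = 0.8003


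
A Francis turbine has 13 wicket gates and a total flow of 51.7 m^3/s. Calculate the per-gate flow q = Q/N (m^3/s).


q = 51.7 / 13 = 3.9769 m^3/s


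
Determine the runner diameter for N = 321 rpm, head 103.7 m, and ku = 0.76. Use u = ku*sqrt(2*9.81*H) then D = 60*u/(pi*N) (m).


u = 0.76 * sqrt(2*9.81*103.7) = 34.2809 m/s
D = 60 * 34.2809 / (pi * 321) = 2.0396 m


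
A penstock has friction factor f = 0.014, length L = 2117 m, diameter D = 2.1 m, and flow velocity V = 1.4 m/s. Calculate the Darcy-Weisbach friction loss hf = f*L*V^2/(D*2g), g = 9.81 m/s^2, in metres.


hf = 0.014 * 2117 * 1.4^2 / (2.1 * 2 * 9.81) = 1.4099 m


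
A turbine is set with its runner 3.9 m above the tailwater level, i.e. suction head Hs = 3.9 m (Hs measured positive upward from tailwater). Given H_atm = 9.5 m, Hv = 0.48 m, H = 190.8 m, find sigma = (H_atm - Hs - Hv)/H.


sigma = (9.5 - 3.9 - 0.48) / 190.8 = 0.0268


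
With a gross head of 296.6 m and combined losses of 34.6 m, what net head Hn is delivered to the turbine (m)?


Hn = 296.6 - 34.6 = 262.0000 m


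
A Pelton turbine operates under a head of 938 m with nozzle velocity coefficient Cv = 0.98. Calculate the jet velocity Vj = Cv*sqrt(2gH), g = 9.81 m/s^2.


Vj = 0.98 * sqrt(2*9.81*938) = 132.9465 m/s


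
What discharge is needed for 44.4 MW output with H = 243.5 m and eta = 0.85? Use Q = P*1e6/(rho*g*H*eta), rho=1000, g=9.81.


Q = 44.4 * 1e6 / (1000 * 9.81 * 243.5 * 0.85) = 21.8673 m^3/s


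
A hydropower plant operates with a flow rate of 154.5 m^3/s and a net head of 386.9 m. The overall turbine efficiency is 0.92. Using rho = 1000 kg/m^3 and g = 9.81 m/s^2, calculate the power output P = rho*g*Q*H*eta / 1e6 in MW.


P = 1000 * 9.81 * 154.5 * 386.9 * 0.92 / 1e6 = 539.4908 MW


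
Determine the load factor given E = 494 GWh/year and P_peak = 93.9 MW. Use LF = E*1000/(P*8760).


LF = 494 * 1000 / (93.9 * 8760) = 0.6006


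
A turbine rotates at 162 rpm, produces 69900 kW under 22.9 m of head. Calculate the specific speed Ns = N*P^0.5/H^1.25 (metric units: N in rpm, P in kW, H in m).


Ns = 162 * 69900^0.5 / 22.9^1.25 = 854.9865


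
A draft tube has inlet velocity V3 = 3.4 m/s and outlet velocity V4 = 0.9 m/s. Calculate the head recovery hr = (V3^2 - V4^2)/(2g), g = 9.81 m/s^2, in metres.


hr = (3.4^2 - 0.9^2) / (2*9.81) = 0.5479 m


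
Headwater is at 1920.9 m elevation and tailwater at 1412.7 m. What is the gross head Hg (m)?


Hg = 1920.9 - 1412.7 = 508.2000 m


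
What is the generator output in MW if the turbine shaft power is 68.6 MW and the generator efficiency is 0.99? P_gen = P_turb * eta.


P_gen = 68.6 * 0.99 = 67.9140 MW


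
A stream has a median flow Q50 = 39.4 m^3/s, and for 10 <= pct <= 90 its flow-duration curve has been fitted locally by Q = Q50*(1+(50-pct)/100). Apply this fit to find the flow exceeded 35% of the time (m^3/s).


Q = 39.4 * (1 + (50 - 35)/100) = 45.3100 m^3/s


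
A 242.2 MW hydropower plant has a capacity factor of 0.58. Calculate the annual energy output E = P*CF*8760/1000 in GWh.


E = 242.2 * 0.58 * 8760 / 1000 = 1230.5698 GWh


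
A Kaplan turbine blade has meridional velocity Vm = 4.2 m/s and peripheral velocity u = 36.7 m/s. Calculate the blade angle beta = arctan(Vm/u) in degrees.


beta = arctan(4.2 / 36.7) = 6.5286 degrees


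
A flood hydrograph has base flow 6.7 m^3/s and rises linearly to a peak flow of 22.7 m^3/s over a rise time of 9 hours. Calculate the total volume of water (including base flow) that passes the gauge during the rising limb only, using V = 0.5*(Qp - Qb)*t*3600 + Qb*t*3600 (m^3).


V = 0.5*(22.7 - 6.7)*9*3600 + 6.7*9*3600 = 476280.0000 m^3


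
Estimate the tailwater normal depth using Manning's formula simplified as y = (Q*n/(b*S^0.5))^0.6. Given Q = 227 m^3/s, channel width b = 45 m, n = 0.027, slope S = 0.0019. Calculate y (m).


y = (227 * 0.027 / (45 * 0.0019^0.5))^0.6 = 1.9810 m


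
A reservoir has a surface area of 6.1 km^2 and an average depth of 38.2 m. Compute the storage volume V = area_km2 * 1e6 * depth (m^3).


V = 6.1 * 1e6 * 38.2 = 2.3302e+08 m^3


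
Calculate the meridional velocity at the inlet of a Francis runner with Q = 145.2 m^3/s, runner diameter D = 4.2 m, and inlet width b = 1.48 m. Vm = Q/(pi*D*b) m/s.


Vm = 145.2 / (pi * 4.2 * 1.48) = 7.4354 m/s


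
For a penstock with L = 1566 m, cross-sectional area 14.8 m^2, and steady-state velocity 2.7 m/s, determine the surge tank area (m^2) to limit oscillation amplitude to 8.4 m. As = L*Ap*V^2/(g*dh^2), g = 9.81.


As = 1566 * 14.8 * 2.7^2 / (9.81 * 8.4^2) = 244.0919 m^2


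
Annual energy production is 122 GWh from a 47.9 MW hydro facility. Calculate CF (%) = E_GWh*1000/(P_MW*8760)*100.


CF = 122 * 1000 / (47.9 * 8760) * 100 = 29.0750 %


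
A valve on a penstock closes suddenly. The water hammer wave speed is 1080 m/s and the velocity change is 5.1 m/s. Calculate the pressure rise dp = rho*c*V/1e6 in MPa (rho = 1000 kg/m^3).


dp = 1000 * 1080 * 5.1 / 1e6 = 5.5080 MPa


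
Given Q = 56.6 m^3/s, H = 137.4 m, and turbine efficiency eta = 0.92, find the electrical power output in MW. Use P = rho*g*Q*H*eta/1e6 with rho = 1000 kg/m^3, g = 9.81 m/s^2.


P = 1000 * 9.81 * 56.6 * 137.4 * 0.92 / 1e6 = 70.1875 MW


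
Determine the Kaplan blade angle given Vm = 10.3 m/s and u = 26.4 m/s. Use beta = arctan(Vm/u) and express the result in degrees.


beta = arctan(10.3 / 26.4) = 21.3133 degrees


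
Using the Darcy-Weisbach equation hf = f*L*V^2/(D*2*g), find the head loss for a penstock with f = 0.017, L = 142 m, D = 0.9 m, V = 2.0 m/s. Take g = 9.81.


hf = 0.017 * 142 * 2.0^2 / (0.9 * 2 * 9.81) = 0.5468 m


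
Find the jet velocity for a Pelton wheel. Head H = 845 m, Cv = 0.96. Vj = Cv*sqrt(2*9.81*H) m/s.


Vj = 0.96 * sqrt(2*9.81*845) = 123.6087 m/s


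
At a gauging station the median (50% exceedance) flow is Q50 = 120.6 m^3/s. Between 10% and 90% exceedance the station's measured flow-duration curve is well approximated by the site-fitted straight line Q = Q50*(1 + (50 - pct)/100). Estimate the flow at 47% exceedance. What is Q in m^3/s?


Q = 120.6 * (1 + (50 - 47)/100) = 124.2180 m^3/s


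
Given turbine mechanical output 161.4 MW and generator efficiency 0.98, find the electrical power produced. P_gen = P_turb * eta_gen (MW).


P_gen = 161.4 * 0.98 = 158.1720 MW


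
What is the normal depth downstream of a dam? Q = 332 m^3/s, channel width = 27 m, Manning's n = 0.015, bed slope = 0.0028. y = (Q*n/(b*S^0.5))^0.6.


y = (332 * 0.015 / (27 * 0.0028^0.5))^0.6 = 2.1153 m


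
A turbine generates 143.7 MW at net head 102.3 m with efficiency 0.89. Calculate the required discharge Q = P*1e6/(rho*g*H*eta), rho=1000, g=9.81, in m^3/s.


Q = 143.7 * 1e6 / (1000 * 9.81 * 102.3 * 0.89) = 160.8874 m^3/s


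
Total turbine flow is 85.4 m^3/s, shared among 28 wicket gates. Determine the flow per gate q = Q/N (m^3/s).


q = 85.4 / 28 = 3.0500 m^3/s


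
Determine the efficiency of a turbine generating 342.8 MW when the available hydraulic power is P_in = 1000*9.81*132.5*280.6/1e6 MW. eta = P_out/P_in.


P_in = 1000 * 9.81 * 132.5 * 280.6 / 1e6 = 364.7309 MW
eta = 342.8 / 364.7309 = 0.9399


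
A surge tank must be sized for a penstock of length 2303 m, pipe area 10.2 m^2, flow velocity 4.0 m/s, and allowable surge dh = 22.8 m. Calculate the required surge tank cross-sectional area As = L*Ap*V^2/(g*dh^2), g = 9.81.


As = 2303 * 10.2 * 4.0^2 / (9.81 * 22.8^2) = 73.7013 m^2


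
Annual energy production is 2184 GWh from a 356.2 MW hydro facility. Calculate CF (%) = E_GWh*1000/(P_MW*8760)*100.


CF = 2184 * 1000 / (356.2 * 8760) * 100 = 69.9930 %


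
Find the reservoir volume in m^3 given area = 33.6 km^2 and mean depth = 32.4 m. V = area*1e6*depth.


V = 33.6 * 1e6 * 32.4 = 1.0886e+09 m^3


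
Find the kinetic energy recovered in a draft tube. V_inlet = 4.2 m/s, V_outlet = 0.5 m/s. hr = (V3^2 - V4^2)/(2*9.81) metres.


hr = (4.2^2 - 0.5^2) / (2*9.81) = 0.8863 m


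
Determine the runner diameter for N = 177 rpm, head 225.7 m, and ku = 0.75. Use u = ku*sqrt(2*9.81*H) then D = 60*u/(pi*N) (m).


u = 0.75 * sqrt(2*9.81*225.7) = 49.9087 m/s
D = 60 * 49.9087 / (pi * 177) = 5.3852 m


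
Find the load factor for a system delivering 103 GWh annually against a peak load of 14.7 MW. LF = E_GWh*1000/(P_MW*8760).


LF = 103 * 1000 / (14.7 * 8760) = 0.7999


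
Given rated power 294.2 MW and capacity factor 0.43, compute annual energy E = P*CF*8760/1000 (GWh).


E = 294.2 * 0.43 * 8760 / 1000 = 1108.1926 GWh


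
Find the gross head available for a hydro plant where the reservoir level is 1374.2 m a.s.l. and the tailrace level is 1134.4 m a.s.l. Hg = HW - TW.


Hg = 1374.2 - 1134.4 = 239.8000 m


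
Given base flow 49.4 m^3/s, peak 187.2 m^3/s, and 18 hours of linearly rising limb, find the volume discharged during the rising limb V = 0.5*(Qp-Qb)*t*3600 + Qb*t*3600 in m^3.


V = 0.5*(187.2 - 49.4)*18*3600 + 49.4*18*3600 = 7.6658e+06 m^3


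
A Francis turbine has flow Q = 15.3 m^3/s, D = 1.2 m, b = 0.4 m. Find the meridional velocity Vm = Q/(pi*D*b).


Vm = 15.3 / (pi * 1.2 * 0.4) = 10.1461 m/s


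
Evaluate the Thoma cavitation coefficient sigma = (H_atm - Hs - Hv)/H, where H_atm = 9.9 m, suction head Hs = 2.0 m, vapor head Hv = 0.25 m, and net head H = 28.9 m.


sigma = (9.9 - 2.0 - 0.25) / 28.9 = 0.2647


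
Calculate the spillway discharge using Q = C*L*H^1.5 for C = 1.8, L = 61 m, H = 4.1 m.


Q = 1.8 * 61 * 4.1^1.5 = 911.5450 m^3/s


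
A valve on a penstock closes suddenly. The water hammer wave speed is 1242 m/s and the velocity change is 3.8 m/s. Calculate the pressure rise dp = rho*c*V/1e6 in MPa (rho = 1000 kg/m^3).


dp = 1000 * 1242 * 3.8 / 1e6 = 4.7196 MPa


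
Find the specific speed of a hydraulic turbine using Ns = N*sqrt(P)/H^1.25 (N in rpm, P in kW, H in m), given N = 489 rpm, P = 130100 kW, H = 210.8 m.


Ns = 489 * 130100^0.5 / 210.8^1.25 = 219.5883


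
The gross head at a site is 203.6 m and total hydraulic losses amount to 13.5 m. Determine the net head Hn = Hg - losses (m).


Hn = 203.6 - 13.5 = 190.1000 m


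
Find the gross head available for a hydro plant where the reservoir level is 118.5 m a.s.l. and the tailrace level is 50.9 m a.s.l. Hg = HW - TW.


Hg = 118.5 - 50.9 = 67.6000 m


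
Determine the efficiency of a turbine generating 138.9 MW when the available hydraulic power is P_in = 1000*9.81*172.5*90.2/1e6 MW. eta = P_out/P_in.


P_in = 1000 * 9.81 * 172.5 * 90.2 / 1e6 = 152.6387 MW
eta = 138.9 / 152.6387 = 0.9100


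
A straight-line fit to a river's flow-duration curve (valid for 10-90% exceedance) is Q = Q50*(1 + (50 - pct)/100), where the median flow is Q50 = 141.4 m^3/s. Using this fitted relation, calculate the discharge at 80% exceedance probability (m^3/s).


Q = 141.4 * (1 + (50 - 80)/100) = 98.9800 m^3/s


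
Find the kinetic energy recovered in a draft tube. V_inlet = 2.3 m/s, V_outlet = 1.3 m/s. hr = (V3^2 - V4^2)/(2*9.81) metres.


hr = (2.3^2 - 1.3^2) / (2*9.81) = 0.1835 m


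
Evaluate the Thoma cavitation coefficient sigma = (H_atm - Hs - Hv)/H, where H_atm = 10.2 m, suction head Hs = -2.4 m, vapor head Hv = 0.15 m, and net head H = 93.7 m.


sigma = (10.2 - (-2.4) - 0.15) / 93.7 = 0.1329


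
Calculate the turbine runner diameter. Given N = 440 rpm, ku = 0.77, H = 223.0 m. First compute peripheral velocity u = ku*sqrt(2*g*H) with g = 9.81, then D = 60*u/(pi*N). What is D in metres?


u = 0.77 * sqrt(2*9.81*223.0) = 50.9322 m/s
D = 60 * 50.9322 / (pi * 440) = 2.2108 m


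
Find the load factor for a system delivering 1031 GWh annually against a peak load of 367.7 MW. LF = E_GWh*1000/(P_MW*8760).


LF = 1031 * 1000 / (367.7 * 8760) = 0.3201


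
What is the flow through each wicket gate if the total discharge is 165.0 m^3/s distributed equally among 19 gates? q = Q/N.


q = 165.0 / 19 = 8.6842 m^3/s


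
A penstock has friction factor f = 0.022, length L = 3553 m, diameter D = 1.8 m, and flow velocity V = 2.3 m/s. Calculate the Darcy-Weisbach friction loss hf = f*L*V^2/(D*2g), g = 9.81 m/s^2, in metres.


hf = 0.022 * 3553 * 2.3^2 / (1.8 * 2 * 9.81) = 11.7085 m


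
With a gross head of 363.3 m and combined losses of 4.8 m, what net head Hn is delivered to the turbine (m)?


Hn = 363.3 - 4.8 = 358.5000 m


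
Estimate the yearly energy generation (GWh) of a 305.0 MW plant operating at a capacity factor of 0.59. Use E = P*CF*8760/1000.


E = 305.0 * 0.59 * 8760 / 1000 = 1576.3620 GWh


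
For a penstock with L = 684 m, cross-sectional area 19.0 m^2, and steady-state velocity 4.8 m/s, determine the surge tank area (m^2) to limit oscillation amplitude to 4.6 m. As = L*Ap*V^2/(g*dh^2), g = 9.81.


As = 684 * 19.0 * 4.8^2 / (9.81 * 4.6^2) = 1442.4724 m^2


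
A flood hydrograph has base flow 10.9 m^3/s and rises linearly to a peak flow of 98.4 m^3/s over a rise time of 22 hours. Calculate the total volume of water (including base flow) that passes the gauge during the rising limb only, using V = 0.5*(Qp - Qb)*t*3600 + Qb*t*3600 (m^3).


V = 0.5*(98.4 - 10.9)*22*3600 + 10.9*22*3600 = 4.3283e+06 m^3


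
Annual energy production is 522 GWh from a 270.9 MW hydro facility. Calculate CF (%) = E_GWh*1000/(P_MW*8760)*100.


CF = 522 * 1000 / (270.9 * 8760) * 100 = 21.9967 %


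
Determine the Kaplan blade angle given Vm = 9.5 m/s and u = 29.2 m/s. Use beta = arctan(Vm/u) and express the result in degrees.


beta = arctan(9.5 / 29.2) = 18.0219 degrees


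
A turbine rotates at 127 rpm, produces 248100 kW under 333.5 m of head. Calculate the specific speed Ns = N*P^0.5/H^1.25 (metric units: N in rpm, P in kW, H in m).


Ns = 127 * 248100^0.5 / 333.5^1.25 = 44.3861


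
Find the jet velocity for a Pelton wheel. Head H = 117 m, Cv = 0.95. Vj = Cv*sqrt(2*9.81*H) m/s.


Vj = 0.95 * sqrt(2*9.81*117) = 45.5162 m/s


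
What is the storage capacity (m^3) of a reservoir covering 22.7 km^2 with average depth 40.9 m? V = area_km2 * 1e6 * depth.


V = 22.7 * 1e6 * 40.9 = 9.2843e+08 m^3


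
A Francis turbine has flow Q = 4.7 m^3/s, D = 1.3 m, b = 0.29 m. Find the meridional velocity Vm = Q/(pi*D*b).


Vm = 4.7 / (pi * 1.3 * 0.29) = 3.9683 m/s


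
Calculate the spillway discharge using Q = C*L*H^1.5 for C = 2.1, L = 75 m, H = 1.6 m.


Q = 2.1 * 75 * 1.6^1.5 = 318.7576 m^3/s


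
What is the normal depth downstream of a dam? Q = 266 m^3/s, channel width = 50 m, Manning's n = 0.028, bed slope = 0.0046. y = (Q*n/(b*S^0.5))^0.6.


y = (266 * 0.028 / (50 * 0.0046^0.5))^0.6 = 1.6033 m


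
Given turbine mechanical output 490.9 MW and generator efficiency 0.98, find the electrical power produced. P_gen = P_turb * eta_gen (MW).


P_gen = 490.9 * 0.98 = 481.0820 MW


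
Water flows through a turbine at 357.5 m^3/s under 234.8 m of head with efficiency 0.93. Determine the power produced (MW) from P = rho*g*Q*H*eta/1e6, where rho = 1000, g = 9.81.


P = 1000 * 9.81 * 357.5 * 234.8 * 0.93 / 1e6 = 765.8189 MW


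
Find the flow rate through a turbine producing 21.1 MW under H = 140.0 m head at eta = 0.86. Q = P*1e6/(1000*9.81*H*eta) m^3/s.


Q = 21.1 * 1e6 / (1000 * 9.81 * 140.0 * 0.86) = 17.8643 m^3/s


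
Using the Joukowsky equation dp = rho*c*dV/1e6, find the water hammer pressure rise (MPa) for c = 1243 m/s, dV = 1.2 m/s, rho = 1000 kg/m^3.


dp = 1000 * 1243 * 1.2 / 1e6 = 1.4916 MPa
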